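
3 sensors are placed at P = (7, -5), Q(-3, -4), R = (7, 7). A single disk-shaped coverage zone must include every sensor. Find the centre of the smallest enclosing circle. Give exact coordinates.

Side lengths²: PQ² = 101, PR² = 144, QR² = 221.
Since QR² = 221 < 144 + 101 = 245, the triangle is acute, so the smallest enclosing circle is the circumcircle.
Circumcentre = (2.55, 1), r² = 55.8025.
Centre = (2.55, 1).

(2.55, 1)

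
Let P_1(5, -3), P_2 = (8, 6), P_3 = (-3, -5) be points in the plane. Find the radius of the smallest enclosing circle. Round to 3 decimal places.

Side lengths²: P_1P_2² = 90, P_1P_3² = 68, P_2P_3² = 242.
Since P_2P_3² = 242 ≥ 90 + 68 = 158, the angle opposite P_2P_3 is not acute, so the smallest enclosing circle has P_2P_3 as diameter.
Centre = midpoint of P_2P_3 = (2.5, 0.5), r² = 242/4 = 60.5.
r = √(60.5) ≈ 7.778.

7.778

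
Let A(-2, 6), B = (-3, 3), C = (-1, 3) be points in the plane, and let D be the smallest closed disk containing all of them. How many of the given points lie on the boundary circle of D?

3

Side lengths²: AB² = 10, AC² = 10, BC² = 4.
Since AC² = 10 < 10 + 4 = 14, the triangle is acute, so the smallest enclosing circle is the circumcircle.
Circumcentre = (-2, 13/3), r² = 25/9.
The points at distance exactly r from the centre are A, B, C — 3 points.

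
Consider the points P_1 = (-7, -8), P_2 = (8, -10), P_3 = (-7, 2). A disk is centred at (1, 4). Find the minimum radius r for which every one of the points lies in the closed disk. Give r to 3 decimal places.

The required radius is the distance from (1, 4) to the farthest point.
Squared distances: 208, 245, 68.
Maximum is 245, attained at P_2.
r = √245 ≈ 15.652.

15.652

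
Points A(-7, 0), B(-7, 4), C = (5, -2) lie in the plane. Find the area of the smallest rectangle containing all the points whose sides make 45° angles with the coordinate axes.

90

In coordinates u = x + y, v = x − y the rectangle is axis-aligned; the map (x,y)→(u,v) scales areas by 2.
u-values: -7, -3, 3; range = 3 − (-7) = 10.
v-values: -7, -11, 7; range = 7 − (-11) = 18.
Area = (10 × 18) / 2 = 90.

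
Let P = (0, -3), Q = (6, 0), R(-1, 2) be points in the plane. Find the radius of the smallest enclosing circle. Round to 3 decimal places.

Side lengths²: PQ² = 45, PR² = 26, QR² = 53.
Since QR² = 53 < 45 + 26 = 71, the triangle is acute, so the smallest enclosing circle is the circumcircle.
Circumcentre = (49/22, 1/22), r² = 3445/242.
r = √(3445/242) ≈ 3.773.

3.773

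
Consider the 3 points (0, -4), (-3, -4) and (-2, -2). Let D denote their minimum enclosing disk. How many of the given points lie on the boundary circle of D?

Call the three points A, B, C in the order given.
Side lengths²: AB² = 9, AC² = 8, BC² = 5.
Since AB² = 9 < 8 + 5 = 13, the triangle is acute, so the smallest enclosing circle is the circumcircle.
Circumcentre = (-1.5, -3.5), r² = 2.5.
The points at distance exactly r from the centre are (0, -4), (-3, -4), (-2, -2) — 3 points.

3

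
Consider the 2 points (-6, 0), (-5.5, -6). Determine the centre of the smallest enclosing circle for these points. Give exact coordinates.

The smallest circle enclosing two points has them as diameter endpoints.
Centre = midpoint = (-5.75, -3); r² = |(-6, 0)−(-5.5, -6)|²/4 = 36.25/4 = 9.0625.
Centre = (-5.75, -3).

(-5.75, -3)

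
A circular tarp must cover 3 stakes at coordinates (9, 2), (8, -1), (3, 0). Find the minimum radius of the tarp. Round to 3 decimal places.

Call the three points A, B, C in the order given.
Side lengths²: AB² = 10, AC² = 40, BC² = 26.
Since AC² = 40 ≥ 26 + 10 = 36, the angle opposite AC is not acute, so the smallest enclosing circle has AC as diameter.
Centre = midpoint of AC = (6, 1), r² = 40/4 = 10.
r = √10 ≈ 3.162.

3.162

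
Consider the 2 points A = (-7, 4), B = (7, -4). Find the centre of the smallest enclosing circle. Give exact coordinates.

The smallest circle enclosing two points has them as diameter endpoints.
Centre = midpoint = (0, 0); r² = |AB|²/4 = 260/4 = 65.
Centre = (0, 0).

(0, 0)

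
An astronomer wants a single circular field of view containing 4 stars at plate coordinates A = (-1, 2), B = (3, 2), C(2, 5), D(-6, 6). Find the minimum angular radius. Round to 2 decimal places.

4.92

The minimum enclosing circle of a finite set is fixed by two of the points (as a diameter) or three (as a circumcircle).
The farthest pair is B–D with squared distance 97. The circle on this segment as diameter has centre (-1.5, 4) and r² = 97/4 = 24.25.
Check A: distance² to centre = 4.25 ≤ 24.25, so it lies inside.
All remaining points lie in this disk, and no smaller disk contains both endpoints, so this is the minimum enclosing circle.
r = √(24.25) ≈ 4.92.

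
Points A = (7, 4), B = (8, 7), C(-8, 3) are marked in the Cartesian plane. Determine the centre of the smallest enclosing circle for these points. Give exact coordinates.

Side lengths²: AB² = 10, AC² = 226, BC² = 272.
Since BC² = 272 ≥ 226 + 10 = 236, the angle opposite BC is not acute, so the smallest enclosing circle has BC as diameter.
Centre = midpoint of BC = (0, 5), r² = 272/4 = 68.
Centre = (0, 5).

(0, 5)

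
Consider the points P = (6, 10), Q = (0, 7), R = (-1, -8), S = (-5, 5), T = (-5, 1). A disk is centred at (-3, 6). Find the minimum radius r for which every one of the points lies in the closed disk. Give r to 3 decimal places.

14.142

The required radius is the distance from (-3, 6) to the farthest point.
Squared distances: 97, 10, 200, 5, 29.
Maximum is 200, attained at R.
r = √200 ≈ 14.142.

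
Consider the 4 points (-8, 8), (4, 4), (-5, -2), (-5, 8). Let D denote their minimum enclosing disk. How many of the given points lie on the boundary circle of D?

By Welzl's lemma the MEC is supported by two points (diametrically opposite) or three points (on a circumcircle).
The minimum enclosing circle is determined by three boundary points: (-8, 8), (4, 4), (-5, -2).
Their circumcentre is (-47/18, 25/6) with r² = 7085/162.
The farthest remaining point (-5, 8) is at distance² 3305/162 ≤ 7085/162.
The points at distance exactly r from the centre are (-8, 8), (4, 4), (-5, -2) — 3 points.

3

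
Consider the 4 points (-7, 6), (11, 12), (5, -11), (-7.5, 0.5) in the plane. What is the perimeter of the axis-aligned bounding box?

Width = max x − min x = 11 − (-7.5) = 18.5.
Height = max y − min y = 12 − (-11) = 23.
Perimeter = 2(18.5 + 23) = 83.

83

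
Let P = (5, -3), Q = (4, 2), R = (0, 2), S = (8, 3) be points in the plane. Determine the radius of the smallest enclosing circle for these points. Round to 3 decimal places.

By Welzl's lemma the MEC is supported by two points (diametrically opposite) or three points (on a circumcircle).
The minimum enclosing circle is determined by three boundary points: P, R, S.
Their circumcentre is (25/6, 7/6) with r² = 325/18.
The farthest remaining point Q is at distance² 13/18 ≤ 325/18.
r = √(325/18) ≈ 4.249.

4.249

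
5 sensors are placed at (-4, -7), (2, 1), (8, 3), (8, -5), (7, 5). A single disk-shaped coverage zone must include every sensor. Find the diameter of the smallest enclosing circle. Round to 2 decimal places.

16.28

By Welzl's lemma the MEC is supported by two points (diametrically opposite) or three points (on a circumcircle).
The farthest pair is (-4, -7)–(7, 5) with squared distance 265. The circle on this segment as diameter has centre (1.5, -1) and r² = 265/4 = 66.25.
Check (2, 1): distance² to centre = 4.25 ≤ 66.25, so it lies inside.
All remaining points lie in this disk, and no smaller disk contains both endpoints, so this is the minimum enclosing circle.
Diameter = 2r = 2√(66.25) ≈ 16.28.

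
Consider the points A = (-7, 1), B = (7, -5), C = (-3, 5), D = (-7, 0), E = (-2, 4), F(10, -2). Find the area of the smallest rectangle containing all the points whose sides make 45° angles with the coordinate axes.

150

In coordinates u = x + y, v = x − y the rectangle is axis-aligned; the map (x,y)→(u,v) scales areas by 2.
u-values: -6, 2, 2, -7, 2, 8; range = 8 − (-7) = 15.
v-values: -8, 12, -8, -7, -6, 12; range = 12 − (-8) = 20.
Area = (15 × 20) / 2 = 150.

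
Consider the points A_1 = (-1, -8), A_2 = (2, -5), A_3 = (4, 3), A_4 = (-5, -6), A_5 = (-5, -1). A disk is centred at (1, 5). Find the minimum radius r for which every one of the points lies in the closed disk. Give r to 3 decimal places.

13.153

The required radius is the distance from (1, 5) to the farthest point.
Squared distances: 173, 101, 13, 157, 72.
Maximum is 173, attained at A_1.
r = √173 ≈ 13.153.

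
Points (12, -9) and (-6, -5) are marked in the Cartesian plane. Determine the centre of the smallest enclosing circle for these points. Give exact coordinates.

(3, -7)

The smallest circle enclosing two points has them as diameter endpoints.
Centre = midpoint = (3, -7); r² = |(12, -9)−(-6, -5)|²/4 = 340/4 = 85.
Centre = (3, -7).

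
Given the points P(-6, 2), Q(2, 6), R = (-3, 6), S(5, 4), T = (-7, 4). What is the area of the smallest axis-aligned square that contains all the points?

144

The bounding box has width 12 and height 4.
An axis-aligned square enclosing the set must have side ≥ max(width, height).
So the minimum side is max(12, 4) = 12.
Area = 12² = 144.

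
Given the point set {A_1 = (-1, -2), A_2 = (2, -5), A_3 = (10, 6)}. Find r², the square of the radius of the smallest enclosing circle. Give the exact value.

Side lengths²: A_1A_2² = 18, A_1A_3² = 185, A_2A_3² = 185.
Since A_2A_3² = 185 < 185 + 18 = 203, the triangle is acute, so the smallest enclosing circle is the circumcircle.
Circumcentre = (195/38, 43/38), r² = 34225/722.

34225/722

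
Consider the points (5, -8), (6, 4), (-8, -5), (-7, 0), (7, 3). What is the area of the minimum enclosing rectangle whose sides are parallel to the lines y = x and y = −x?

230

In coordinates u = x + y, v = x − y the rectangle is axis-aligned; the map (x,y)→(u,v) scales areas by 2.
u-values: -3, 10, -13, -7, 10; range = 10 − (-13) = 23.
v-values: 13, 2, -3, -7, 4; range = 13 − (-7) = 20.
Area = (23 × 20) / 2 = 230.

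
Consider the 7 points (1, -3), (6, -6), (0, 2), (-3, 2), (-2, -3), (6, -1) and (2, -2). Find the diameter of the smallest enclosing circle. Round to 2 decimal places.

12.04

A smallest enclosing disk is always determined by at most three of the input points on its boundary.
The farthest pair is (6, -6)–(-3, 2) with squared distance 145. The circle on this segment as diameter has centre (1.5, -2) and r² = 145/4 = 36.25.
Check (1, -3): distance² to centre = 1.25 ≤ 36.25, so it lies inside.
All remaining points lie in this disk, and no smaller disk contains both endpoints, so this is the minimum enclosing circle.
Diameter = 2r = 2√(36.25) ≈ 12.04.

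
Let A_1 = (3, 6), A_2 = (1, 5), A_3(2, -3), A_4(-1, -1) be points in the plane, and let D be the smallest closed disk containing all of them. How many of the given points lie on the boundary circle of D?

2

A smallest enclosing disk is always determined by at most three of the input points on its boundary.
The farthest pair is A_1–A_3 with squared distance 82. The circle on this segment as diameter has centre (2.5, 1.5) and r² = 82/4 = 20.5.
Check A_2: distance² to centre = 14.5 ≤ 20.5, so it lies inside.
All remaining points lie in this disk, and no smaller disk contains both endpoints, so this is the minimum enclosing circle.
The points at distance exactly r from the centre are A_1, A_3 — 2 points.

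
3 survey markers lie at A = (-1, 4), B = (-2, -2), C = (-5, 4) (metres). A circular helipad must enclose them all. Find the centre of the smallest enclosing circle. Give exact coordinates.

(-3, 1.25)

Side lengths²: AB² = 37, AC² = 16, BC² = 45.
Since BC² = 45 < 37 + 16 = 53, the triangle is acute, so the smallest enclosing circle is the circumcircle.
Circumcentre = (-3, 1.25), r² = 11.5625.
Centre = (-3, 1.25).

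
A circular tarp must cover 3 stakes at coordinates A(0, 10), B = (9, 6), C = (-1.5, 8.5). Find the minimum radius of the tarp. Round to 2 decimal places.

Side lengths²: AB² = 97, AC² = 4.5, BC² = 116.5.
Since BC² = 116.5 ≥ 97 + 4.5 = 101.5, the angle opposite BC is not acute, so the smallest enclosing circle has BC as diameter.
Centre = midpoint of BC = (3.75, 7.25), r² = 116.5/4 = 29.125.
r = √(29.125) ≈ 5.40.

5.40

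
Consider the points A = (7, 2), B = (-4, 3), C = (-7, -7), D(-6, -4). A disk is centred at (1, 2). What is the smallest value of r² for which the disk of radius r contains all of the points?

145

The required radius is the distance from (1, 2) to the farthest point.
Squared distances: 36, 26, 145, 85.
Maximum is 145, attained at C.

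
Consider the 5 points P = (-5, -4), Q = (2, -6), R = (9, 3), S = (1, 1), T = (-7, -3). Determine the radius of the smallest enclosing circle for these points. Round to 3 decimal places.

8.544

The minimum enclosing circle of a finite set is fixed by two of the points (as a diameter) or three (as a circumcircle).
The farthest pair is R–T with squared distance 292. The circle on this segment as diameter has centre (1, 0) and r² = 292/4 = 73.
Check P: distance² to centre = 52 ≤ 73, so it lies inside.
All remaining points lie in this disk, and no smaller disk contains both endpoints, so this is the minimum enclosing circle.
r = √73 ≈ 8.544.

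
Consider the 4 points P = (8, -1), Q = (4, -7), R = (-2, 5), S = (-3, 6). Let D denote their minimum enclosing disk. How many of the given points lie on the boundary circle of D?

3

By Welzl's lemma the MEC is supported by two points (diametrically opposite) or three points (on a circumcircle).
The minimum enclosing circle is determined by three boundary points: P, Q, S.
Their circumcentre is (30/47, -20/47) with r² = 120445/2209.
The farthest remaining point R is at distance² 80401/2209 ≤ 120445/2209.
The points at distance exactly r from the centre are P, Q, S — 3 points.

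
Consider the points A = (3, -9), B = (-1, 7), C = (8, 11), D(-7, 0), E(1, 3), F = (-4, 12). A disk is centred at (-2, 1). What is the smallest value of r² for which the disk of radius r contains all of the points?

The required radius is the distance from (-2, 1) to the farthest point.
Squared distances: 125, 37, 200, 26, 13, 125.
Maximum is 200, attained at C.

200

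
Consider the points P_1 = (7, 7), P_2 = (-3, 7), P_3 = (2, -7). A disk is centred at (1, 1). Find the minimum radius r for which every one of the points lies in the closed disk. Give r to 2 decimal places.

The required radius is the distance from (1, 1) to the farthest point.
Squared distances: 72, 52, 65.
Maximum is 72, attained at P_1.
r = √72 ≈ 8.49.

8.49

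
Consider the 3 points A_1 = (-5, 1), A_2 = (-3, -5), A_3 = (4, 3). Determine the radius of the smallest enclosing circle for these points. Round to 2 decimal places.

Side lengths²: A_1A_2² = 40, A_1A_3² = 85, A_2A_3² = 113.
Since A_2A_3² = 113 < 85 + 40 = 125, the triangle is acute, so the smallest enclosing circle is the circumcircle.
Circumcentre = (5/58, -37/58), r² = 48025/1682.
r = √(48025/1682) ≈ 5.34.

5.34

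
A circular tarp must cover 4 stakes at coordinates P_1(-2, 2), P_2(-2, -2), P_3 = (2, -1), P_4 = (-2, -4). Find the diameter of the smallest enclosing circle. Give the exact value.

The minimum enclosing circle is determined by three boundary points: P_1, P_3, P_4.
Their circumcentre is (-1.125, -1) with r² = 9.765625.
The farthest remaining point P_2 is at distance² 1.765625 ≤ 9.765625.
Diameter = 2r = 2√(9.765625) = 6.25.

6.25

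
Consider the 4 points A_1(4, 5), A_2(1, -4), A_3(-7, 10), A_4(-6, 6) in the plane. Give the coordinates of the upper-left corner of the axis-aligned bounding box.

(-7, 10)

x-range [-7, 4], y-range [-4, 10].
The upper-left corner is (-7, 10).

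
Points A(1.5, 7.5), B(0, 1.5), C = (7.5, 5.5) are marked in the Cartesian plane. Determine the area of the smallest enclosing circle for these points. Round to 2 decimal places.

Side lengths²: AB² = 38.25, AC² = 40, BC² = 72.25.
Since BC² = 72.25 < 40 + 38.25 = 78.25, the triangle is acute, so the smallest enclosing circle is the circumcircle.
Circumcentre = (187/52, 197/52), r² = 24565/1352.
Area = π·r² = π·24565/1352 ≈ 57.08.

57.08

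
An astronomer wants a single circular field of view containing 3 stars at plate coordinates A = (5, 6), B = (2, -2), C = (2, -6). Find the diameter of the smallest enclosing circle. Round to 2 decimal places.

12.37

Side lengths²: AB² = 73, AC² = 153, BC² = 16.
Since AC² = 153 ≥ 73 + 16 = 89, the angle opposite AC is not acute, so the smallest enclosing circle has AC as diameter.
Centre = midpoint of AC = (3.5, 0), r² = 153/4 = 38.25.
Diameter = 2r = 2√(38.25) ≈ 12.37.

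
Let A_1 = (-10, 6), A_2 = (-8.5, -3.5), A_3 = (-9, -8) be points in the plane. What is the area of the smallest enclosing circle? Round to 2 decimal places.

Side lengths²: A_1A_2² = 92.5, A_1A_3² = 197, A_2A_3² = 20.5.
Since A_1A_3² = 197 ≥ 92.5 + 20.5 = 113, the angle opposite A_1A_3 is not acute, so the smallest enclosing circle has A_1A_3 as diameter.
Centre = midpoint of A_1A_3 = (-9.5, -1), r² = 197/4 = 49.25.
Area = π·r² = π·49.25 ≈ 154.72.

154.72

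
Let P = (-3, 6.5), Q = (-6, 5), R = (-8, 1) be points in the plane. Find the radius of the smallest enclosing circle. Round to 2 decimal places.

Side lengths²: PQ² = 11.25, PR² = 55.25, QR² = 20.
Since PR² = 55.25 ≥ 20 + 11.25 = 31.25, the angle opposite PR is not acute, so the smallest enclosing circle has PR as diameter.
Centre = midpoint of PR = (-5.5, 3.75), r² = 55.25/4 = 13.8125.
r = √(13.8125) ≈ 3.72.

3.72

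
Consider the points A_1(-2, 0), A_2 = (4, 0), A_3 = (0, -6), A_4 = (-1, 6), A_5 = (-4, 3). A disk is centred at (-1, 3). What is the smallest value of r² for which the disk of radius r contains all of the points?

The required radius is the distance from (-1, 3) to the farthest point.
Squared distances: 10, 34, 82, 9, 9.
Maximum is 82, attained at A_3.

82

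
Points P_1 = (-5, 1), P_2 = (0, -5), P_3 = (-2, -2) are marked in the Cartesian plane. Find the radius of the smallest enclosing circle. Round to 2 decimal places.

3.91

Side lengths²: P_1P_2² = 61, P_1P_3² = 18, P_2P_3² = 13.
Since P_1P_2² = 61 ≥ 18 + 13 = 31, the angle opposite P_1P_2 is not acute, so the smallest enclosing circle has P_1P_2 as diameter.
Centre = midpoint of P_1P_2 = (-2.5, -2), r² = 61/4 = 15.25.
r = √(15.25) ≈ 3.91.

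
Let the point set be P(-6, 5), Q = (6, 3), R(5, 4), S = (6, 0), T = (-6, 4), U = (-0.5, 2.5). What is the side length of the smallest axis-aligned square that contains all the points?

12

The bounding box has width 12 and height 5.
An axis-aligned square enclosing the set must have side ≥ max(width, height).
So the minimum side is max(12, 5) = 12.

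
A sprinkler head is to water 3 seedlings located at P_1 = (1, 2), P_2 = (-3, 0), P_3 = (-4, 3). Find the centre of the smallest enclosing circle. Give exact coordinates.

(-11/7, 15/7)

Side lengths²: P_1P_2² = 20, P_1P_3² = 26, P_2P_3² = 10.
Since P_1P_3² = 26 < 20 + 10 = 30, the triangle is acute, so the smallest enclosing circle is the circumcircle.
Circumcentre = (-11/7, 15/7), r² = 325/49.
Centre = (-11/7, 15/7).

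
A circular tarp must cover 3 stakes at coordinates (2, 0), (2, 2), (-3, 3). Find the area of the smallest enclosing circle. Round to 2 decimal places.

Call the three points A, B, C in the order given.
Side lengths²: AB² = 4, AC² = 34, BC² = 26.
Since AC² = 34 ≥ 26 + 4 = 30, the angle opposite AC is not acute, so the smallest enclosing circle has AC as diameter.
Centre = midpoint of AC = (-0.5, 1.5), r² = 34/4 = 8.5.
Area = π·r² = π·8.5 ≈ 26.70.

26.70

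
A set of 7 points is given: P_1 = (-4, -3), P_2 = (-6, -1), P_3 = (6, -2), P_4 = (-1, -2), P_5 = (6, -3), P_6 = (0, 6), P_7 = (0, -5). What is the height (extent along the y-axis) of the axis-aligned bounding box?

11

max y = 6, min y = -5, so height = 11.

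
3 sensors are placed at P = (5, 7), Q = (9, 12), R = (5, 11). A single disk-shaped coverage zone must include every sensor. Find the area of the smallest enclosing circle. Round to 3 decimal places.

Side lengths²: PQ² = 41, PR² = 16, QR² = 17.
Since PQ² = 41 ≥ 17 + 16 = 33, the angle opposite PQ is not acute, so the smallest enclosing circle has PQ as diameter.
Centre = midpoint of PQ = (7, 9.5), r² = 41/4 = 10.25.
Area = π·r² = π·10.25 ≈ 32.201.

32.201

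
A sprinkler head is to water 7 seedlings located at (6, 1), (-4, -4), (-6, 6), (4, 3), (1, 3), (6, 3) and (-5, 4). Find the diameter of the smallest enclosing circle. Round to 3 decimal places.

By Welzl's lemma the MEC is supported by two points (diametrically opposite) or three points (on a circumcircle).
The minimum enclosing circle is determined by three boundary points: (-4, -4), (-6, 6), (6, 3).
Their circumcentre is (-25/38, 71/38) with r² = 32929/722.
The farthest remaining point (6, 1) is at distance² 32549/722 ≤ 32929/722.
Diameter = 2r = 2√(32929/722) ≈ 13.507.

13.507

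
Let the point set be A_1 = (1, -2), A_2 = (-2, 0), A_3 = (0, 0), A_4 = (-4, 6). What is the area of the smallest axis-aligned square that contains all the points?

64

The bounding box has width 5 and height 8.
An axis-aligned square enclosing the set must have side ≥ max(width, height).
So the minimum side is max(5, 8) = 8.
Area = 8² = 64.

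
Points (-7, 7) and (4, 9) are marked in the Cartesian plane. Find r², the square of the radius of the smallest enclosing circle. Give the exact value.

31.25

The smallest circle enclosing two points has them as diameter endpoints.
Centre = midpoint = (-1.5, 8); r² = |(-7, 7)−(4, 9)|²/4 = 125/4 = 31.25.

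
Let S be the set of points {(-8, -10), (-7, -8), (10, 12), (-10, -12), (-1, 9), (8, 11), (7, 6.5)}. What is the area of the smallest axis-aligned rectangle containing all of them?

x ranges over [-10, 10], width 20.
y ranges over [-12, 12], height 24.
Area = 20 × 24 = 480.

480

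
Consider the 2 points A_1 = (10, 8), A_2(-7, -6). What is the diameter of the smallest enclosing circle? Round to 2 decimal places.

The smallest circle enclosing two points has them as diameter endpoints.
Centre = midpoint = (1.5, 1); r² = |A_1A_2|²/4 = 485/4 = 121.25.
Diameter = 2r = 2√(121.25) ≈ 22.02.

22.02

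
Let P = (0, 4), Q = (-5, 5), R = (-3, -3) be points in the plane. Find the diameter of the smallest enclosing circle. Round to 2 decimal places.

Side lengths²: PQ² = 26, PR² = 58, QR² = 68.
Since QR² = 68 < 58 + 26 = 84, the triangle is acute, so the smallest enclosing circle is the circumcircle.
Circumcentre = (-60/19, 23/19), r² = 6409/361.
Diameter = 2r = 2√(6409/361) ≈ 8.43.

8.43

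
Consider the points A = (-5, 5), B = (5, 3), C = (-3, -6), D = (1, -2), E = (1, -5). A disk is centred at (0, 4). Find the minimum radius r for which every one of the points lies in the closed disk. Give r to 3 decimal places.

The required radius is the distance from (0, 4) to the farthest point.
Squared distances: 26, 26, 109, 37, 82.
Maximum is 109, attained at C.
r = √109 ≈ 10.440.

10.440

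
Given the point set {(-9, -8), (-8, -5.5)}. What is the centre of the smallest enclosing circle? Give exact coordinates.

(-8.5, -6.75)

The smallest circle enclosing two points has them as diameter endpoints.
Centre = midpoint = (-8.5, -6.75); r² = |(-9, -8)−(-8, -5.5)|²/4 = 7.25/4 = 1.8125.
Centre = (-8.5, -6.75).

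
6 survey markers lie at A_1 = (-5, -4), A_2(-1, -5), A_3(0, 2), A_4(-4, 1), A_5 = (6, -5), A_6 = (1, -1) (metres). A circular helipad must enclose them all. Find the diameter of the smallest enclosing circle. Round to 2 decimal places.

The minimum enclosing circle of a finite set is fixed by two of the points (as a diameter) or three (as a circumcircle).
The minimum enclosing circle is determined by three boundary points: A_1, A_4, A_5.
Their circumcentre is (19/28, -71/28) with r² = 13481/392.
The farthest remaining point A_3 is at distance² 8245/392 ≤ 13481/392.
Diameter = 2r = 2√(13481/392) ≈ 11.73.

11.73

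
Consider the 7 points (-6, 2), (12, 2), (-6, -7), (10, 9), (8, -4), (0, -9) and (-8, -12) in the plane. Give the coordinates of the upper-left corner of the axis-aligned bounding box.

(-8, 9)

x-range [-8, 12], y-range [-12, 9].
The upper-left corner is (-8, 9).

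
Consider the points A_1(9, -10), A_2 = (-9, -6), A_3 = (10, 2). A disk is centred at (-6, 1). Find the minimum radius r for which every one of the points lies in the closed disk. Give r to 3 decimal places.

The required radius is the distance from (-6, 1) to the farthest point.
Squared distances: 346, 58, 257.
Maximum is 346, attained at A_1.
r = √346 ≈ 18.601.

18.601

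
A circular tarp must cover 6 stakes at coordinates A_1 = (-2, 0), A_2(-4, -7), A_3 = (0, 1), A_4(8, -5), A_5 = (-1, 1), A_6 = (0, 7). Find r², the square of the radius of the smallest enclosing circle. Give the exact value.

A smallest enclosing disk is always determined by at most three of the input points on its boundary.
The minimum enclosing circle is determined by three boundary points: A_2, A_4, A_6.
Their circumcentre is (1.15, -0.9) with r² = 63.7325.
The farthest remaining point A_1 is at distance² 10.7325 ≤ 63.7325.

63.7325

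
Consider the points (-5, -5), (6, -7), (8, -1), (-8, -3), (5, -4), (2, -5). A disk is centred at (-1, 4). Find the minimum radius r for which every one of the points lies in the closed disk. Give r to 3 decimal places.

13.038

The required radius is the distance from (-1, 4) to the farthest point.
Squared distances: 97, 170, 106, 98, 100, 90.
Maximum is 170, attained at (6, -7).
r = √170 ≈ 13.038.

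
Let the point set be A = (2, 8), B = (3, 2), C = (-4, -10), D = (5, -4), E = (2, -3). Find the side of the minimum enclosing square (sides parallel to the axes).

The bounding box has width 9 and height 18.
An axis-aligned square enclosing the set must have side ≥ max(width, height).
So the minimum side is max(9, 18) = 18.

18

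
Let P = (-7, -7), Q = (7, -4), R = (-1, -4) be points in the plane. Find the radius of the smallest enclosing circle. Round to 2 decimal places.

7.16

Side lengths²: PQ² = 205, PR² = 45, QR² = 64.
Since PQ² = 205 ≥ 64 + 45 = 109, the angle opposite PQ is not acute, so the smallest enclosing circle has PQ as diameter.
Centre = midpoint of PQ = (0, -5.5), r² = 205/4 = 51.25.
r = √(51.25) ≈ 7.16.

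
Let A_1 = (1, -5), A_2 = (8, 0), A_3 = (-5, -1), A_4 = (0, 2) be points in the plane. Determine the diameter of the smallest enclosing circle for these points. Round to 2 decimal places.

A smallest enclosing disk is always determined by at most three of the input points on its boundary.
The farthest pair is A_2–A_3 with squared distance 170. The circle on this segment as diameter has centre (1.5, -0.5) and r² = 170/4 = 42.5.
Check A_1: distance² to centre = 20.5 ≤ 42.5, so it lies inside.
All remaining points lie in this disk, and no smaller disk contains both endpoints, so this is the minimum enclosing circle.
Diameter = 2r = 2√(42.5) ≈ 13.04.

13.04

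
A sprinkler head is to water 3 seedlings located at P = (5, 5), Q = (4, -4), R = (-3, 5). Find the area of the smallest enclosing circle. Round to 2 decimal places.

Side lengths²: PQ² = 82, PR² = 64, QR² = 130.
Since QR² = 130 < 82 + 64 = 146, the triangle is acute, so the smallest enclosing circle is the circumcircle.
Circumcentre = (1, 8/9), r² = 2665/81.
Area = π·r² = π·2665/81 ≈ 103.36.

103.36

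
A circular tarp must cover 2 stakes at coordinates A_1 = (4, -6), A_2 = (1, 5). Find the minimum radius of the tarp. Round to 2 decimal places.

The smallest circle enclosing two points has them as diameter endpoints.
Centre = midpoint = (2.5, -0.5); r² = |A_1A_2|²/4 = 130/4 = 32.5.
r = √(32.5) ≈ 5.70.

5.70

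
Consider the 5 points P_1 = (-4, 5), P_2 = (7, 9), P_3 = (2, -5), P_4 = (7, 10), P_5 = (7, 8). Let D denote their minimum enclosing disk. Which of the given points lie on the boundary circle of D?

P_1, P_3, P_4

The minimum enclosing circle of a finite set is fixed by two of the points (as a diameter) or three (as a circumcircle).
The minimum enclosing circle is determined by three boundary points: P_1, P_3, P_4.
Their circumcentre is (51/14, 39/14) with r² = 6205/98.
The farthest remaining point P_2 is at distance² 4889/98 ≤ 6205/98.
The points at distance exactly r from the centre are P_1, P_3, P_4 — 3 points.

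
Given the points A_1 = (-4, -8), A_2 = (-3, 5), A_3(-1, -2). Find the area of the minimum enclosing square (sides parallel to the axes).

The bounding box has width 3 and height 13.
An axis-aligned square enclosing the set must have side ≥ max(width, height).
So the minimum side is max(3, 13) = 13.
Area = 13² = 169.

169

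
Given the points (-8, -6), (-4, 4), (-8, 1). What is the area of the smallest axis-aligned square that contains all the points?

The bounding box has width 4 and height 10.
An axis-aligned square enclosing the set must have side ≥ max(width, height).
So the minimum side is max(4, 10) = 10.
Area = 10² = 100.

100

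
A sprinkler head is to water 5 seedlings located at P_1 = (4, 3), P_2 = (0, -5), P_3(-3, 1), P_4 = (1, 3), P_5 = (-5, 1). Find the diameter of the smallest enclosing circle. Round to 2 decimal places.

A smallest enclosing disk is always determined by at most three of the input points on its boundary.
The minimum enclosing circle is determined by three boundary points: P_1, P_2, P_5.
Their circumcentre is (-0.0625, 0.03125) with r² = 25.3173828125.
The farthest remaining point P_4 is at distance² 9.9423828125 ≤ 25.3173828125.
Diameter = 2r = 2√(25.3173828125) ≈ 10.06.

10.06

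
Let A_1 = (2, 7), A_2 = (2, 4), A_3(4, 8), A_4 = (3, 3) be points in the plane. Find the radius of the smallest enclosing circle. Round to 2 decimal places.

2.55

A smallest enclosing disk is always determined by at most three of the input points on its boundary.
The farthest pair is A_3–A_4 with squared distance 26. The circle on this segment as diameter has centre (3.5, 5.5) and r² = 26/4 = 6.5.
Check A_1: distance² to centre = 4.5 ≤ 6.5, so it lies inside.
All remaining points lie in this disk, and no smaller disk contains both endpoints, so this is the minimum enclosing circle.
r = √(6.5) ≈ 2.55.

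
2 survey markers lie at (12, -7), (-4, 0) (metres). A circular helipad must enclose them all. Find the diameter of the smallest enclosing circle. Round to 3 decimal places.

17.464

The smallest circle enclosing two points has them as diameter endpoints.
Centre = midpoint = (4, -3.5); r² = |(12, -7)−(-4, 0)|²/4 = 305/4 = 76.25.
Diameter = 2r = 2√(76.25) ≈ 17.464.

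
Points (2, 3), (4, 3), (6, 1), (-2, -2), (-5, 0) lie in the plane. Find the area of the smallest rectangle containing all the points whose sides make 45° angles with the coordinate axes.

60

In coordinates u = x + y, v = x − y the rectangle is axis-aligned; the map (x,y)→(u,v) scales areas by 2.
u-values: 5, 7, 7, -4, -5; range = 7 − (-5) = 12.
v-values: -1, 1, 5, 0, -5; range = 5 − (-5) = 10.
Area = (12 × 10) / 2 = 60.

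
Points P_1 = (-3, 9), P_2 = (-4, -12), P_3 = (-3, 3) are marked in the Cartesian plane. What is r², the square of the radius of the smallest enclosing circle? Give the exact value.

110.5

Side lengths²: P_1P_2² = 442, P_1P_3² = 36, P_2P_3² = 226.
Since P_1P_2² = 442 ≥ 226 + 36 = 262, the angle opposite P_1P_2 is not acute, so the smallest enclosing circle has P_1P_2 as diameter.
Centre = midpoint of P_1P_2 = (-3.5, -1.5), r² = 442/4 = 110.5.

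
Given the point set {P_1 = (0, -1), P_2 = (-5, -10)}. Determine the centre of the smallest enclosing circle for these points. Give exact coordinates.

(-2.5, -5.5)

The smallest circle enclosing two points has them as diameter endpoints.
Centre = midpoint = (-2.5, -5.5); r² = |P_1P_2|²/4 = 106/4 = 26.5.
Centre = (-2.5, -5.5).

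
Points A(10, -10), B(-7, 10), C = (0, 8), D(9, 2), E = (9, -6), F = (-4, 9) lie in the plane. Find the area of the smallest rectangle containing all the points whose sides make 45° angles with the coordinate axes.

In coordinates u = x + y, v = x − y the rectangle is axis-aligned; the map (x,y)→(u,v) scales areas by 2.
u-values: 0, 3, 8, 11, 3, 5; range = 11 − 0 = 11.
v-values: 20, -17, -8, 7, 15, -13; range = 20 − (-17) = 37.
Area = (11 × 37) / 2 = 203.5.

203.5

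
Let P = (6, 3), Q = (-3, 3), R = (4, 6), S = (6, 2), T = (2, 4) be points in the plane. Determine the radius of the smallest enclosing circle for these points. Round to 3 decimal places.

A smallest enclosing disk is always determined by at most three of the input points on its boundary.
The farthest pair is Q–S with squared distance 82. The circle on this segment as diameter has centre (1.5, 2.5) and r² = 82/4 = 20.5.
Check P: distance² to centre = 20.5 ≤ 20.5, so it lies inside.
All remaining points lie in this disk, and no smaller disk contains both endpoints, so this is the minimum enclosing circle.
r = √(20.5) ≈ 4.528.

4.528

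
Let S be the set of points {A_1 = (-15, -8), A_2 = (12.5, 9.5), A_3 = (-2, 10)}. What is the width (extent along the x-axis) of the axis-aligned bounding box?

max x = 12.5, min x = -15, so width = 27.5.

27.5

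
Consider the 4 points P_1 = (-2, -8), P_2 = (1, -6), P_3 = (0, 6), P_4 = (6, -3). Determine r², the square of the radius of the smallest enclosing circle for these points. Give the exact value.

A smallest enclosing disk is always determined by at most three of the input points on its boundary.
The minimum enclosing circle is determined by three boundary points: P_1, P_3, P_4.
Their circumcentre is (-27/34, -35/34) with r² = 28925/578.
The farthest remaining point P_2 is at distance² 16141/578 ≤ 28925/578.

28925/578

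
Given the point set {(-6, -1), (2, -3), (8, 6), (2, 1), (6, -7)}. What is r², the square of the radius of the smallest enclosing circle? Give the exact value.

The minimum enclosing circle of a finite set is fixed by two of the points (as a diameter) or three (as a circumcircle).
The minimum enclosing circle is determined by three boundary points: (-6, -1), (8, 6), (6, -7).
Their circumcentre is (2.125, 0.25) with r² = 67.578125.
The farthest remaining point (2, -3) is at distance² 10.578125 ≤ 67.578125.

67.578125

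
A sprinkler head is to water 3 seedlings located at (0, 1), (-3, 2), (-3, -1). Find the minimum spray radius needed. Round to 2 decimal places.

Call the three points A, B, C in the order given.
Side lengths²: AB² = 10, AC² = 13, BC² = 9.
Since AC² = 13 < 10 + 9 = 19, the triangle is acute, so the smallest enclosing circle is the circumcircle.
Circumcentre = (-11/6, 0.5), r² = 65/18.
r = √(65/18) ≈ 1.90.

1.90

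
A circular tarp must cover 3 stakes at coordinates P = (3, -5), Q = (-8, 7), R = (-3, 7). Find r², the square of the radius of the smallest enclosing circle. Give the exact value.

66.25

Side lengths²: PQ² = 265, PR² = 180, QR² = 25.
Since PQ² = 265 ≥ 180 + 25 = 205, the angle opposite PQ is not acute, so the smallest enclosing circle has PQ as diameter.
Centre = midpoint of PQ = (-2.5, 1), r² = 265/4 = 66.25.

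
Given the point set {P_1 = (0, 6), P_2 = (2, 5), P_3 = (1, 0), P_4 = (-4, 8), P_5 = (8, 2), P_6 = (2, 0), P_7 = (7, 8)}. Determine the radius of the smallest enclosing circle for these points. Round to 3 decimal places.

The farthest pair is P_4–P_5 with squared distance 180. The circle on this segment as diameter has centre (2, 5) and r² = 180/4 = 45.
Check P_1: distance² to centre = 5 ≤ 45, so it lies inside.
All remaining points lie in this disk, and no smaller disk contains both endpoints, so this is the minimum enclosing circle.
r = √45 ≈ 6.708.

6.708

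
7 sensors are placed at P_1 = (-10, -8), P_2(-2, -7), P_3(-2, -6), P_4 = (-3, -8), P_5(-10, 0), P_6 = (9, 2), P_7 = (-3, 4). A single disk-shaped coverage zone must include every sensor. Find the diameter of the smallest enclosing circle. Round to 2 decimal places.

By Welzl's lemma the MEC is supported by two points (diametrically opposite) or three points (on a circumcircle).
The farthest pair is P_1–P_6 with squared distance 461. The circle on this segment as diameter has centre (-0.5, -3) and r² = 461/4 = 115.25.
Check P_2: distance² to centre = 18.25 ≤ 115.25, so it lies inside.
All remaining points lie in this disk, and no smaller disk contains both endpoints, so this is the minimum enclosing circle.
Diameter = 2r = 2√(115.25) ≈ 21.47.

21.47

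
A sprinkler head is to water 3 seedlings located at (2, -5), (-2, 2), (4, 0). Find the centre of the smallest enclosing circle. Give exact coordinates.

Call the three points A, B, C in the order given.
Side lengths²: AB² = 65, AC² = 29, BC² = 40.
Since AB² = 65 < 40 + 29 = 69, the triangle is acute, so the smallest enclosing circle is the circumcircle.
Circumcentre = (7/34, -47/34), r² = 9425/578.
Centre = (7/34, -47/34).

(7/34, -47/34)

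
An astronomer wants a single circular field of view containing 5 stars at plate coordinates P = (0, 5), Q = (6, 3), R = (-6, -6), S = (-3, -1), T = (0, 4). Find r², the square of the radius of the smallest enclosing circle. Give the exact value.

By Welzl's lemma the MEC is supported by two points (diametrically opposite) or three points (on a circumcircle).
The farthest pair is Q–R with squared distance 225. The circle on this segment as diameter has centre (0, -1.5) and r² = 225/4 = 56.25.
Check P: distance² to centre = 42.25 ≤ 56.25, so it lies inside.
All remaining points lie in this disk, and no smaller disk contains both endpoints, so this is the minimum enclosing circle.

56.25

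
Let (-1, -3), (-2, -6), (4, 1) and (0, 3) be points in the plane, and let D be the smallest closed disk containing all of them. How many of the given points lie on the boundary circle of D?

3

By Welzl's lemma the MEC is supported by two points (diametrically opposite) or three points (on a circumcircle).
The minimum enclosing circle is determined by three boundary points: (-2, -6), (4, 1), (0, 3).
Their circumcentre is (0.125, -1.75) with r² = 22.578125.
The farthest remaining point (-1, -3) is at distance² 2.828125 ≤ 22.578125.
The points at distance exactly r from the centre are (-2, -6), (4, 1), (0, 3) — 3 points.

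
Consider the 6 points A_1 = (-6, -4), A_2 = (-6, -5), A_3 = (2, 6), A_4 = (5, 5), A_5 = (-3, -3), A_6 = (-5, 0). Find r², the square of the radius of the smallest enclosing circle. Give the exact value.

The farthest pair is A_2–A_4 with squared distance 221. The circle on this segment as diameter has centre (-0.5, 0) and r² = 221/4 = 55.25.
Check A_1: distance² to centre = 46.25 ≤ 55.25, so it lies inside.
All remaining points lie in this disk, and no smaller disk contains both endpoints, so this is the minimum enclosing circle.

55.25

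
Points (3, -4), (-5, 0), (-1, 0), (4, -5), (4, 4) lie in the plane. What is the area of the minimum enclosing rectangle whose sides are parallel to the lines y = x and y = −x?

91

In coordinates u = x + y, v = x − y the rectangle is axis-aligned; the map (x,y)→(u,v) scales areas by 2.
u-values: -1, -5, -1, -1, 8; range = 8 − (-5) = 13.
v-values: 7, -5, -1, 9, 0; range = 9 − (-5) = 14.
Area = (13 × 14) / 2 = 91.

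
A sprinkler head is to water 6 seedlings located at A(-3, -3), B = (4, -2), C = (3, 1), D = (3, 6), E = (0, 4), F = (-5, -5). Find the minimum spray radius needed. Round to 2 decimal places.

6.80

The farthest pair is D–F with squared distance 185. The circle on this segment as diameter has centre (-1, 0.5) and r² = 185/4 = 46.25.
Check A: distance² to centre = 16.25 ≤ 46.25, so it lies inside.
All remaining points lie in this disk, and no smaller disk contains both endpoints, so this is the minimum enclosing circle.
r = √(46.25) ≈ 6.80.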